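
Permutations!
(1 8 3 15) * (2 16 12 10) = (1 8 3 15)(2 16 12 10) = [0, 8, 16, 15, 4, 5, 6, 7, 3, 9, 2, 11, 10, 13, 14, 1, 12]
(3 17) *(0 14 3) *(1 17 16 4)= (0 14 3 16 4 1 17)= [14, 17, 2, 16, 1, 5, 6, 7, 8, 9, 10, 11, 12, 13, 3, 15, 4, 0]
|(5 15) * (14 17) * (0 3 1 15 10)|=6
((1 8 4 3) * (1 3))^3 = (8) = [0, 1, 2, 3, 4, 5, 6, 7, 8]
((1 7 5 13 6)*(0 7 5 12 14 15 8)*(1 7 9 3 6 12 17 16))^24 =(0 12 16 3 15 5 7)(1 6 8 13 17 9 14) =[12, 6, 2, 15, 4, 7, 8, 0, 13, 14, 10, 11, 16, 17, 1, 5, 3, 9]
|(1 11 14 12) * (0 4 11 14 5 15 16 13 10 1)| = 11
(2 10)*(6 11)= [0, 1, 10, 3, 4, 5, 11, 7, 8, 9, 2, 6]= (2 10)(6 11)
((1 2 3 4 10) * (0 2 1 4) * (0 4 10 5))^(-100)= [0, 1, 2, 3, 4, 5, 6, 7, 8, 9, 10]= (10)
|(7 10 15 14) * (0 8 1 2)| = 4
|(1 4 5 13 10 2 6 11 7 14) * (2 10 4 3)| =21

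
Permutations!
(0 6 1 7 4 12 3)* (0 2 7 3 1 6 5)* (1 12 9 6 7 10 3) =(12)(0 5)(2 10 3)(4 9 6 7) =[5, 1, 10, 2, 9, 0, 7, 4, 8, 6, 3, 11, 12]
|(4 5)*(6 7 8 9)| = |(4 5)(6 7 8 9)| = 4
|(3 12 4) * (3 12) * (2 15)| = |(2 15)(4 12)| = 2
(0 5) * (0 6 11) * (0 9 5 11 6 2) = [11, 1, 0, 3, 4, 2, 6, 7, 8, 5, 10, 9] = (0 11 9 5 2)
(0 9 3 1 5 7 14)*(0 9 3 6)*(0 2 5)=[3, 0, 5, 1, 4, 7, 2, 14, 8, 6, 10, 11, 12, 13, 9]=(0 3 1)(2 5 7 14 9 6)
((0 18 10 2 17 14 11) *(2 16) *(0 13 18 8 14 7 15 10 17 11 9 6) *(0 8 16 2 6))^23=(0 9 14 8 6 16)(2 10 15 7 17 18 13 11)=[9, 1, 10, 3, 4, 5, 16, 17, 6, 14, 15, 2, 12, 11, 8, 7, 0, 18, 13]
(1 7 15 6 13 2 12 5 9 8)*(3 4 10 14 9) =(1 7 15 6 13 2 12 5 3 4 10 14 9 8) =[0, 7, 12, 4, 10, 3, 13, 15, 1, 8, 14, 11, 5, 2, 9, 6]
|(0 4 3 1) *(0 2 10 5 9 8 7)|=|(0 4 3 1 2 10 5 9 8 7)|=10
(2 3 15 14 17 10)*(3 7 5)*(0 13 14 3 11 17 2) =[13, 1, 7, 15, 4, 11, 6, 5, 8, 9, 0, 17, 12, 14, 2, 3, 16, 10] =(0 13 14 2 7 5 11 17 10)(3 15)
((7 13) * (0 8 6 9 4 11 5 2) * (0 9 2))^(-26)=(13)(0 11 9 6)(2 8 5 4)=[11, 1, 8, 3, 2, 4, 0, 7, 5, 6, 10, 9, 12, 13]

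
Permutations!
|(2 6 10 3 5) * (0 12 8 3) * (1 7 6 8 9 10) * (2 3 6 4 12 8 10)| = 10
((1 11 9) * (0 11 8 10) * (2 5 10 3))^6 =(0 2 1)(3 9 10)(5 8 11) =[2, 0, 1, 9, 4, 8, 6, 7, 11, 10, 3, 5]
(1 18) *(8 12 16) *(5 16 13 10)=(1 18)(5 16 8 12 13 10)=[0, 18, 2, 3, 4, 16, 6, 7, 12, 9, 5, 11, 13, 10, 14, 15, 8, 17, 1]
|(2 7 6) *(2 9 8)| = 5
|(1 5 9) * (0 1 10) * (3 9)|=|(0 1 5 3 9 10)|=6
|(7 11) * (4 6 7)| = 4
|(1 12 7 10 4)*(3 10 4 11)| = |(1 12 7 4)(3 10 11)| = 12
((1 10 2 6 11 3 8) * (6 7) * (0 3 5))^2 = (0 8 10 7 11)(1 2 6 5 3) = [8, 2, 6, 1, 4, 3, 5, 11, 10, 9, 7, 0]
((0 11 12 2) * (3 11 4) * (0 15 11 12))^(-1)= (0 11 15 2 12 3 4)= [11, 1, 12, 4, 0, 5, 6, 7, 8, 9, 10, 15, 3, 13, 14, 2]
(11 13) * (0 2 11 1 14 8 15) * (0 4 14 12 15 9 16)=(0 2 11 13 1 12 15 4 14 8 9 16)=[2, 12, 11, 3, 14, 5, 6, 7, 9, 16, 10, 13, 15, 1, 8, 4, 0]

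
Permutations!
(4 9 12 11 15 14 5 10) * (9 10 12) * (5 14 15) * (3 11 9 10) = [0, 1, 2, 11, 3, 12, 6, 7, 8, 10, 4, 5, 9, 13, 14, 15] = (15)(3 11 5 12 9 10 4)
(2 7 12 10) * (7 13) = [0, 1, 13, 3, 4, 5, 6, 12, 8, 9, 2, 11, 10, 7] = (2 13 7 12 10)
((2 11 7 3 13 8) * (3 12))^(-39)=(2 12 8 7 13 11 3)=[0, 1, 12, 2, 4, 5, 6, 13, 7, 9, 10, 3, 8, 11]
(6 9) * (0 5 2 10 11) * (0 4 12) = (0 5 2 10 11 4 12)(6 9) = [5, 1, 10, 3, 12, 2, 9, 7, 8, 6, 11, 4, 0]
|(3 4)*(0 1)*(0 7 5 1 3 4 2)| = 3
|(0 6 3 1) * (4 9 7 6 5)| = 8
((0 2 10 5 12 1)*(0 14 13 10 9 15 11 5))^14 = (0 15 12 13 2 11 1 10 9 5 14) = [15, 10, 11, 3, 4, 14, 6, 7, 8, 5, 9, 1, 13, 2, 0, 12]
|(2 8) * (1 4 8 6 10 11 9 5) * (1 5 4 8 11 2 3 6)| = 6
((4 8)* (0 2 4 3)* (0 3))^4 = (8) = [0, 1, 2, 3, 4, 5, 6, 7, 8]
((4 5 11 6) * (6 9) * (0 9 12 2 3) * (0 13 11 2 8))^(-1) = [8, 1, 5, 2, 6, 4, 9, 7, 12, 0, 10, 13, 11, 3] = (0 8 12 11 13 3 2 5 4 6 9)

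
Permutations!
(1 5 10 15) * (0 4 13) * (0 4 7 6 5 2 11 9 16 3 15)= (0 7 6 5 10)(1 2 11 9 16 3 15)(4 13)= [7, 2, 11, 15, 13, 10, 5, 6, 8, 16, 0, 9, 12, 4, 14, 1, 3]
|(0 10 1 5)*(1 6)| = 5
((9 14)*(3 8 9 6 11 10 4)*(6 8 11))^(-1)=(3 4 10 11)(8 14 9)=[0, 1, 2, 4, 10, 5, 6, 7, 14, 8, 11, 3, 12, 13, 9]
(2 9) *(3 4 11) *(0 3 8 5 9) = (0 3 4 11 8 5 9 2) = [3, 1, 0, 4, 11, 9, 6, 7, 5, 2, 10, 8]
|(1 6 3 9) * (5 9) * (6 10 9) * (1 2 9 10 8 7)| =6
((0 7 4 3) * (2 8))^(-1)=(0 3 4 7)(2 8)=[3, 1, 8, 4, 7, 5, 6, 0, 2]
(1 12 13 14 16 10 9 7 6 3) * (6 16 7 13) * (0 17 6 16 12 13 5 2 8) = (0 17 6 3 1 13 14 7 12 16 10 9 5 2 8) = [17, 13, 8, 1, 4, 2, 3, 12, 0, 5, 9, 11, 16, 14, 7, 15, 10, 6]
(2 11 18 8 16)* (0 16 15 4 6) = (0 16 2 11 18 8 15 4 6) = [16, 1, 11, 3, 6, 5, 0, 7, 15, 9, 10, 18, 12, 13, 14, 4, 2, 17, 8]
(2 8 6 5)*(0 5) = (0 5 2 8 6) = [5, 1, 8, 3, 4, 2, 0, 7, 6]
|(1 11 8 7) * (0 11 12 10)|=|(0 11 8 7 1 12 10)|=7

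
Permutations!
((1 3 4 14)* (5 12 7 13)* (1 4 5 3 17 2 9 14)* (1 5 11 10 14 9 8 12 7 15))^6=(17)(3 7 4 10)(5 14 11 13)=[0, 1, 2, 7, 10, 14, 6, 4, 8, 9, 3, 13, 12, 5, 11, 15, 16, 17]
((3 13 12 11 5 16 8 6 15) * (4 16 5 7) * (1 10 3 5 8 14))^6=(1 7 3 16 12)(4 13 14 11 10)(5 6)(8 15)=[0, 7, 2, 16, 13, 6, 5, 3, 15, 9, 4, 10, 1, 14, 11, 8, 12]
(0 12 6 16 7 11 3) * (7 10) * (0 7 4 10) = (0 12 6 16)(3 7 11)(4 10) = [12, 1, 2, 7, 10, 5, 16, 11, 8, 9, 4, 3, 6, 13, 14, 15, 0]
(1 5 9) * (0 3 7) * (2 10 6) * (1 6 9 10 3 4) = [4, 5, 3, 7, 1, 10, 2, 0, 8, 6, 9] = (0 4 1 5 10 9 6 2 3 7)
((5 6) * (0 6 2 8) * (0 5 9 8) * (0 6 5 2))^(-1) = (0 5)(2 8 9 6) = [5, 1, 8, 3, 4, 0, 2, 7, 9, 6]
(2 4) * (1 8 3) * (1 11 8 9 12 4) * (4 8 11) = (1 9 12 8 3 4 2) = [0, 9, 1, 4, 2, 5, 6, 7, 3, 12, 10, 11, 8]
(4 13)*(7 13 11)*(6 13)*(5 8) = (4 11 7 6 13)(5 8) = [0, 1, 2, 3, 11, 8, 13, 6, 5, 9, 10, 7, 12, 4]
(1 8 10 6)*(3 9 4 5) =(1 8 10 6)(3 9 4 5) =[0, 8, 2, 9, 5, 3, 1, 7, 10, 4, 6]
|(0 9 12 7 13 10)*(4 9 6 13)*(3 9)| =20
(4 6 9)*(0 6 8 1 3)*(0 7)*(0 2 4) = (0 6 9)(1 3 7 2 4 8) = [6, 3, 4, 7, 8, 5, 9, 2, 1, 0]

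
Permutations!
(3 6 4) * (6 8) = [0, 1, 2, 8, 3, 5, 4, 7, 6] = (3 8 6 4)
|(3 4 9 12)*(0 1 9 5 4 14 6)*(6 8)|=8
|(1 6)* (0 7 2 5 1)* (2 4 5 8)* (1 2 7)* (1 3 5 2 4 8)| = |(0 3 5 4 2 1 6)(7 8)| = 14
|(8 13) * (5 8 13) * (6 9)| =2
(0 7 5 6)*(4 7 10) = [10, 1, 2, 3, 7, 6, 0, 5, 8, 9, 4] = (0 10 4 7 5 6)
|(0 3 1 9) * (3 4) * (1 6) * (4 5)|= 7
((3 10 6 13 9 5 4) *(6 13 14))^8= (14)(3 13 5)(4 10 9)= [0, 1, 2, 13, 10, 3, 6, 7, 8, 4, 9, 11, 12, 5, 14]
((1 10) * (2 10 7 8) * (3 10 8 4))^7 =[0, 4, 8, 1, 10, 5, 6, 3, 2, 9, 7] =(1 4 10 7 3)(2 8)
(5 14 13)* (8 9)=(5 14 13)(8 9)=[0, 1, 2, 3, 4, 14, 6, 7, 9, 8, 10, 11, 12, 5, 13]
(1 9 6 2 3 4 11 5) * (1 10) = [0, 9, 3, 4, 11, 10, 2, 7, 8, 6, 1, 5] = (1 9 6 2 3 4 11 5 10)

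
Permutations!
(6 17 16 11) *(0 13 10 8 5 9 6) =(0 13 10 8 5 9 6 17 16 11) =[13, 1, 2, 3, 4, 9, 17, 7, 5, 6, 8, 0, 12, 10, 14, 15, 11, 16]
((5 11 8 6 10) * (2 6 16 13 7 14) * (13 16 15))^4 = (16)(2 11 7 10 15)(5 13 6 8 14) = [0, 1, 11, 3, 4, 13, 8, 10, 14, 9, 15, 7, 12, 6, 5, 2, 16]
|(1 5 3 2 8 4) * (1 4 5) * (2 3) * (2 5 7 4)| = |(2 8 7 4)| = 4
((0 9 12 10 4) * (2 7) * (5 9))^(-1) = (0 4 10 12 9 5)(2 7) = [4, 1, 7, 3, 10, 0, 6, 2, 8, 5, 12, 11, 9]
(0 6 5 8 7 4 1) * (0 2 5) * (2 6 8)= [8, 6, 5, 3, 1, 2, 0, 4, 7]= (0 8 7 4 1 6)(2 5)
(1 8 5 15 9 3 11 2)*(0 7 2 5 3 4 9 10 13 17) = [7, 8, 1, 11, 9, 15, 6, 2, 3, 4, 13, 5, 12, 17, 14, 10, 16, 0] = (0 7 2 1 8 3 11 5 15 10 13 17)(4 9)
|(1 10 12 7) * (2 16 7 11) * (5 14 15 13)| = |(1 10 12 11 2 16 7)(5 14 15 13)| = 28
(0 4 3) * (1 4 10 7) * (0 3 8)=(0 10 7 1 4 8)=[10, 4, 2, 3, 8, 5, 6, 1, 0, 9, 7]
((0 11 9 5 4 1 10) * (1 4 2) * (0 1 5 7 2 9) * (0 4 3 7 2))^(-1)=(0 7 3 4 11)(1 10)(2 9 5)=[7, 10, 9, 4, 11, 2, 6, 3, 8, 5, 1, 0]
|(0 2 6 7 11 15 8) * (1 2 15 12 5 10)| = 24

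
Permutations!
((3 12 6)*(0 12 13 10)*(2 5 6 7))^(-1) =(0 10 13 3 6 5 2 7 12) =[10, 1, 7, 6, 4, 2, 5, 12, 8, 9, 13, 11, 0, 3]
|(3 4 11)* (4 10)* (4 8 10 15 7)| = 10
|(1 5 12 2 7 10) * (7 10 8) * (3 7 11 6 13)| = 30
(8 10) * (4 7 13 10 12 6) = [0, 1, 2, 3, 7, 5, 4, 13, 12, 9, 8, 11, 6, 10] = (4 7 13 10 8 12 6)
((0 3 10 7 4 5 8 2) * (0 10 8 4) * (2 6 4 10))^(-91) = (0 5 8 7 4 3 10 6) = [5, 1, 2, 10, 3, 8, 0, 4, 7, 9, 6]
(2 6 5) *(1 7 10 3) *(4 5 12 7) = [0, 4, 6, 1, 5, 2, 12, 10, 8, 9, 3, 11, 7] = (1 4 5 2 6 12 7 10 3)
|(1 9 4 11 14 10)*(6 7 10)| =|(1 9 4 11 14 6 7 10)| =8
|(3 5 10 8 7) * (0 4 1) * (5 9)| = |(0 4 1)(3 9 5 10 8 7)| = 6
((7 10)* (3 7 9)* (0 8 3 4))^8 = (0 8 3 7 10 9 4) = [8, 1, 2, 7, 0, 5, 6, 10, 3, 4, 9]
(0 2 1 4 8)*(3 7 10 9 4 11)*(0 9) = (0 2 1 11 3 7 10)(4 8 9) = [2, 11, 1, 7, 8, 5, 6, 10, 9, 4, 0, 3]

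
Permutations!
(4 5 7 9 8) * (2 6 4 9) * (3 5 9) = (2 6 4 9 8 3 5 7) = [0, 1, 6, 5, 9, 7, 4, 2, 3, 8]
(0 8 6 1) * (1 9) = (0 8 6 9 1) = [8, 0, 2, 3, 4, 5, 9, 7, 6, 1]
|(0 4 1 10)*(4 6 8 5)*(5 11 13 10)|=|(0 6 8 11 13 10)(1 5 4)|=6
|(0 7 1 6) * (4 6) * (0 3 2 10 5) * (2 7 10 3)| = 6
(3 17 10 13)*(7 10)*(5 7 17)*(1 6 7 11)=(17)(1 6 7 10 13 3 5 11)=[0, 6, 2, 5, 4, 11, 7, 10, 8, 9, 13, 1, 12, 3, 14, 15, 16, 17]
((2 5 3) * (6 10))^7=(2 5 3)(6 10)=[0, 1, 5, 2, 4, 3, 10, 7, 8, 9, 6]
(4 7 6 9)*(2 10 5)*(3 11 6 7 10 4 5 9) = (2 4 10 9 5)(3 11 6) = [0, 1, 4, 11, 10, 2, 3, 7, 8, 5, 9, 6]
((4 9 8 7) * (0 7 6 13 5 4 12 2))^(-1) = (0 2 12 7)(4 5 13 6 8 9) = [2, 1, 12, 3, 5, 13, 8, 0, 9, 4, 10, 11, 7, 6]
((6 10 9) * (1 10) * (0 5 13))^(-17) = (0 5 13)(1 6 9 10) = [5, 6, 2, 3, 4, 13, 9, 7, 8, 10, 1, 11, 12, 0]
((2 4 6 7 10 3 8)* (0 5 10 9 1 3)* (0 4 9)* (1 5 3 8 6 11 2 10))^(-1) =(0 7 6 3)(1 5 9 2 11 4 10 8) =[7, 5, 11, 0, 10, 9, 3, 6, 1, 2, 8, 4]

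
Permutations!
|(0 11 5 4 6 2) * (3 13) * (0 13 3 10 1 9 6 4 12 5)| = |(0 11)(1 9 6 2 13 10)(5 12)| = 6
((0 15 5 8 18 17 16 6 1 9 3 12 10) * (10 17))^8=(0 5 18)(1 9 3 12 17 16 6)(8 10 15)=[5, 9, 2, 12, 4, 18, 1, 7, 10, 3, 15, 11, 17, 13, 14, 8, 6, 16, 0]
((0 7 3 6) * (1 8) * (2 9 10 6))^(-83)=(0 7 3 2 9 10 6)(1 8)=[7, 8, 9, 2, 4, 5, 0, 3, 1, 10, 6]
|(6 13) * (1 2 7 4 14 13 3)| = |(1 2 7 4 14 13 6 3)| = 8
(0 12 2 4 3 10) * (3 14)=[12, 1, 4, 10, 14, 5, 6, 7, 8, 9, 0, 11, 2, 13, 3]=(0 12 2 4 14 3 10)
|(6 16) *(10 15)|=2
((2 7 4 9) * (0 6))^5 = (0 6)(2 7 4 9) = [6, 1, 7, 3, 9, 5, 0, 4, 8, 2]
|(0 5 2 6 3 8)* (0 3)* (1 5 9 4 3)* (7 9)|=|(0 7 9 4 3 8 1 5 2 6)|=10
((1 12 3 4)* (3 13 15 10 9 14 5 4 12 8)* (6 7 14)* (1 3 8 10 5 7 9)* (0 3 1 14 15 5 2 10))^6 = (0 1 4 5 13 12 3)(2 10 14 7 15) = [1, 4, 10, 0, 5, 13, 6, 15, 8, 9, 14, 11, 3, 12, 7, 2]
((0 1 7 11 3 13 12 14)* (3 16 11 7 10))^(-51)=(0 12 3 1 14 13 10)(11 16)=[12, 14, 2, 1, 4, 5, 6, 7, 8, 9, 0, 16, 3, 10, 13, 15, 11]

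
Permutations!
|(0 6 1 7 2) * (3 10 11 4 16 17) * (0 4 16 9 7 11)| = |(0 6 1 11 16 17 3 10)(2 4 9 7)| = 8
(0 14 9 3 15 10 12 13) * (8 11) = (0 14 9 3 15 10 12 13)(8 11) = [14, 1, 2, 15, 4, 5, 6, 7, 11, 3, 12, 8, 13, 0, 9, 10]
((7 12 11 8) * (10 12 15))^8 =(7 10 11)(8 15 12) =[0, 1, 2, 3, 4, 5, 6, 10, 15, 9, 11, 7, 8, 13, 14, 12]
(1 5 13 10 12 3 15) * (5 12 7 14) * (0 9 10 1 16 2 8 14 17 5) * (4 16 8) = (0 9 10 7 17 5 13 1 12 3 15 8 14)(2 4 16) = [9, 12, 4, 15, 16, 13, 6, 17, 14, 10, 7, 11, 3, 1, 0, 8, 2, 5]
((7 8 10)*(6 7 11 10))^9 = (10 11) = [0, 1, 2, 3, 4, 5, 6, 7, 8, 9, 11, 10]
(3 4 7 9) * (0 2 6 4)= (0 2 6 4 7 9 3)= [2, 1, 6, 0, 7, 5, 4, 9, 8, 3]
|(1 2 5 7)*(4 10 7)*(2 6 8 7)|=4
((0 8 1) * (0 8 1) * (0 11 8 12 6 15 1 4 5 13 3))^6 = (0 4 5 13 3)(1 6)(12 15) = [4, 6, 2, 0, 5, 13, 1, 7, 8, 9, 10, 11, 15, 3, 14, 12]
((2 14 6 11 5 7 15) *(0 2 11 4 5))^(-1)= (0 11 15 7 5 4 6 14 2)= [11, 1, 0, 3, 6, 4, 14, 5, 8, 9, 10, 15, 12, 13, 2, 7]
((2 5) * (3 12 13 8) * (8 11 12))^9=(13)(2 5)(3 8)=[0, 1, 5, 8, 4, 2, 6, 7, 3, 9, 10, 11, 12, 13]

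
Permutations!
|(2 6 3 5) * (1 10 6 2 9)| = |(1 10 6 3 5 9)| = 6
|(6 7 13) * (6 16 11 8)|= |(6 7 13 16 11 8)|= 6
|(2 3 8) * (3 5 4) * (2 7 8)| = 4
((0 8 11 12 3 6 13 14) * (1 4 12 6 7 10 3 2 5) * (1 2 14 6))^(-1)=[14, 11, 5, 10, 1, 2, 13, 3, 0, 9, 7, 8, 4, 6, 12]=(0 14 12 4 1 11 8)(2 5)(3 10 7)(6 13)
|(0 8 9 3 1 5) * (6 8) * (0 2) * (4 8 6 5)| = 15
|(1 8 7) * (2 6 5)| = |(1 8 7)(2 6 5)| = 3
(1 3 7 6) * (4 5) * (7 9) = (1 3 9 7 6)(4 5) = [0, 3, 2, 9, 5, 4, 1, 6, 8, 7]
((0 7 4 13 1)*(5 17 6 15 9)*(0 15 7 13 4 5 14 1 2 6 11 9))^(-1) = (0 15 1 14 9 11 17 5 7 6 2 13) = [15, 14, 13, 3, 4, 7, 2, 6, 8, 11, 10, 17, 12, 0, 9, 1, 16, 5]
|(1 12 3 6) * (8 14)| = |(1 12 3 6)(8 14)| = 4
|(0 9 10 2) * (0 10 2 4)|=5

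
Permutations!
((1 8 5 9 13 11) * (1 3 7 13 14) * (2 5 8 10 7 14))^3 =(1 13 14 7 3 10 11) =[0, 13, 2, 10, 4, 5, 6, 3, 8, 9, 11, 1, 12, 14, 7]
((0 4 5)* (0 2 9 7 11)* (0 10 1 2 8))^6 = (11)(0 5)(4 8) = [5, 1, 2, 3, 8, 0, 6, 7, 4, 9, 10, 11]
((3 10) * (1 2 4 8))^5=(1 2 4 8)(3 10)=[0, 2, 4, 10, 8, 5, 6, 7, 1, 9, 3]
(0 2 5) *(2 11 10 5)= (0 11 10 5)= [11, 1, 2, 3, 4, 0, 6, 7, 8, 9, 5, 10]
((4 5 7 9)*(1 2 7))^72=(9)=[0, 1, 2, 3, 4, 5, 6, 7, 8, 9]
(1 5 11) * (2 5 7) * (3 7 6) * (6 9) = (1 9 6 3 7 2 5 11) = [0, 9, 5, 7, 4, 11, 3, 2, 8, 6, 10, 1]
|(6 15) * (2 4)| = |(2 4)(6 15)| = 2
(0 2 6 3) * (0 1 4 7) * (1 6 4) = (0 2 4 7)(3 6) = [2, 1, 4, 6, 7, 5, 3, 0]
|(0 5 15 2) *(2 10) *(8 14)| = 10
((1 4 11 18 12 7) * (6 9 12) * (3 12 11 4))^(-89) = (1 7 12 3)(6 18 11 9) = [0, 7, 2, 1, 4, 5, 18, 12, 8, 6, 10, 9, 3, 13, 14, 15, 16, 17, 11]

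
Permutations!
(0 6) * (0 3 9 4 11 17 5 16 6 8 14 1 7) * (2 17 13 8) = (0 2 17 5 16 6 3 9 4 11 13 8 14 1 7) = [2, 7, 17, 9, 11, 16, 3, 0, 14, 4, 10, 13, 12, 8, 1, 15, 6, 5]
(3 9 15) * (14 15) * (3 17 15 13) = (3 9 14 13)(15 17) = [0, 1, 2, 9, 4, 5, 6, 7, 8, 14, 10, 11, 12, 3, 13, 17, 16, 15]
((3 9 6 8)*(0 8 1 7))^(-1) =(0 7 1 6 9 3 8) =[7, 6, 2, 8, 4, 5, 9, 1, 0, 3]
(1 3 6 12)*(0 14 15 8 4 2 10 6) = (0 14 15 8 4 2 10 6 12 1 3) = [14, 3, 10, 0, 2, 5, 12, 7, 4, 9, 6, 11, 1, 13, 15, 8]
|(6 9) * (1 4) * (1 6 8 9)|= 6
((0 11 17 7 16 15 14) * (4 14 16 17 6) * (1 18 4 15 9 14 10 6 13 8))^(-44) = (0 6 8 9 4 11 15 1 14 10 13 16 18) = [6, 14, 2, 3, 11, 5, 8, 7, 9, 4, 13, 15, 12, 16, 10, 1, 18, 17, 0]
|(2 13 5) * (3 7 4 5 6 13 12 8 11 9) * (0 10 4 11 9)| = |(0 10 4 5 2 12 8 9 3 7 11)(6 13)| = 22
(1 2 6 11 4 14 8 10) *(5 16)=(1 2 6 11 4 14 8 10)(5 16)=[0, 2, 6, 3, 14, 16, 11, 7, 10, 9, 1, 4, 12, 13, 8, 15, 5]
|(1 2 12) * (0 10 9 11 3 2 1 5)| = 8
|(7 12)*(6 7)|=3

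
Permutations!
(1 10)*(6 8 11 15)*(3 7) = (1 10)(3 7)(6 8 11 15) = [0, 10, 2, 7, 4, 5, 8, 3, 11, 9, 1, 15, 12, 13, 14, 6]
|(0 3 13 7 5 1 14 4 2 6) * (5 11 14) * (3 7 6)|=|(0 7 11 14 4 2 3 13 6)(1 5)|=18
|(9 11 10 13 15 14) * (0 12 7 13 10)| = |(0 12 7 13 15 14 9 11)| = 8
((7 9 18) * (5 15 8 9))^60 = (18) = [0, 1, 2, 3, 4, 5, 6, 7, 8, 9, 10, 11, 12, 13, 14, 15, 16, 17, 18]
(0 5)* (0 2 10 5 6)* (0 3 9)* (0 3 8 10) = (0 6 8 10 5 2)(3 9) = [6, 1, 0, 9, 4, 2, 8, 7, 10, 3, 5]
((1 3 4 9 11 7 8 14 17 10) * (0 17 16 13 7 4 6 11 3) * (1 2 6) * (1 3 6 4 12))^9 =(0 1 12 11 6 9 4 2 10 17)(7 13 16 14 8) =[1, 12, 10, 3, 2, 5, 9, 13, 7, 4, 17, 6, 11, 16, 8, 15, 14, 0]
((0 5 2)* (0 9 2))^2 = [0, 1, 2, 3, 4, 5, 6, 7, 8, 9] = (9)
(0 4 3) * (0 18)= (0 4 3 18)= [4, 1, 2, 18, 3, 5, 6, 7, 8, 9, 10, 11, 12, 13, 14, 15, 16, 17, 0]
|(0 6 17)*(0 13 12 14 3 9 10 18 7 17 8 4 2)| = |(0 6 8 4 2)(3 9 10 18 7 17 13 12 14)| = 45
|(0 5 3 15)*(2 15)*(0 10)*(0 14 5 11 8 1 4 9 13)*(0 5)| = |(0 11 8 1 4 9 13 5 3 2 15 10 14)| = 13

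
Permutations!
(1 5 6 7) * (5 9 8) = (1 9 8 5 6 7) = [0, 9, 2, 3, 4, 6, 7, 1, 5, 8]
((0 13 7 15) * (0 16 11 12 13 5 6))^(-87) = (7 11)(12 15)(13 16) = [0, 1, 2, 3, 4, 5, 6, 11, 8, 9, 10, 7, 15, 16, 14, 12, 13]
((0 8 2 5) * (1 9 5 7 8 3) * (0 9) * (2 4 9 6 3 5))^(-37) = [3, 6, 4, 5, 7, 1, 0, 9, 2, 8] = (0 3 5 1 6)(2 4 7 9 8)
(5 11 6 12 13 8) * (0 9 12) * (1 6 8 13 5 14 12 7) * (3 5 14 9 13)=(0 13 3 5 11 8 9 7 1 6)(12 14)=[13, 6, 2, 5, 4, 11, 0, 1, 9, 7, 10, 8, 14, 3, 12]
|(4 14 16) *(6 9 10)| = 3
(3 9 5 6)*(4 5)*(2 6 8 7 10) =(2 6 3 9 4 5 8 7 10) =[0, 1, 6, 9, 5, 8, 3, 10, 7, 4, 2]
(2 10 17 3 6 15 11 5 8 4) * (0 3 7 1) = (0 3 6 15 11 5 8 4 2 10 17 7 1) = [3, 0, 10, 6, 2, 8, 15, 1, 4, 9, 17, 5, 12, 13, 14, 11, 16, 7]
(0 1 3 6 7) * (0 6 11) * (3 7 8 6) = (0 1 7 3 11)(6 8) = [1, 7, 2, 11, 4, 5, 8, 3, 6, 9, 10, 0]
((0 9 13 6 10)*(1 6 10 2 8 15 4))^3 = (0 10 13 9)(1 8)(2 4)(6 15) = [10, 8, 4, 3, 2, 5, 15, 7, 1, 0, 13, 11, 12, 9, 14, 6]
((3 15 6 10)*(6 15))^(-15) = (15) = [0, 1, 2, 3, 4, 5, 6, 7, 8, 9, 10, 11, 12, 13, 14, 15]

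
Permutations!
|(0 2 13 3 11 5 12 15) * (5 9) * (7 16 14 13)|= 12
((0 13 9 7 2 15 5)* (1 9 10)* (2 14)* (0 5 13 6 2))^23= (0 15 1 14 2 10 7 6 13 9)= [15, 14, 10, 3, 4, 5, 13, 6, 8, 0, 7, 11, 12, 9, 2, 1]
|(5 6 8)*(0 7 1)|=3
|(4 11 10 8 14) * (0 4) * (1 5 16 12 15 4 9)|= |(0 9 1 5 16 12 15 4 11 10 8 14)|= 12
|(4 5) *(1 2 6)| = |(1 2 6)(4 5)| = 6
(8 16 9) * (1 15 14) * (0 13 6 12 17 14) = (0 13 6 12 17 14 1 15)(8 16 9) = [13, 15, 2, 3, 4, 5, 12, 7, 16, 8, 10, 11, 17, 6, 1, 0, 9, 14]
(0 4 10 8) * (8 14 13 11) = (0 4 10 14 13 11 8) = [4, 1, 2, 3, 10, 5, 6, 7, 0, 9, 14, 8, 12, 11, 13]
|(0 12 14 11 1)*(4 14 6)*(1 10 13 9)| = |(0 12 6 4 14 11 10 13 9 1)| = 10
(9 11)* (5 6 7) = (5 6 7)(9 11) = [0, 1, 2, 3, 4, 6, 7, 5, 8, 11, 10, 9]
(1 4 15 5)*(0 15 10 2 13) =[15, 4, 13, 3, 10, 1, 6, 7, 8, 9, 2, 11, 12, 0, 14, 5] =(0 15 5 1 4 10 2 13)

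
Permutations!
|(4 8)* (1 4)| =3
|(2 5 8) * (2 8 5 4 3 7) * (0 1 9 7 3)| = |(0 1 9 7 2 4)| = 6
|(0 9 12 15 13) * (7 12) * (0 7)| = 4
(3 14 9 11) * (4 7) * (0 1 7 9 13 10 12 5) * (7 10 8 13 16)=(0 1 10 12 5)(3 14 16 7 4 9 11)(8 13)=[1, 10, 2, 14, 9, 0, 6, 4, 13, 11, 12, 3, 5, 8, 16, 15, 7]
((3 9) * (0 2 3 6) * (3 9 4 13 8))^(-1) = [6, 1, 0, 8, 3, 5, 9, 7, 13, 2, 10, 11, 12, 4] = (0 6 9 2)(3 8 13 4)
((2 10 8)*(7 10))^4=[0, 1, 2, 3, 4, 5, 6, 7, 8, 9, 10]=(10)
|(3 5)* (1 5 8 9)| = |(1 5 3 8 9)| = 5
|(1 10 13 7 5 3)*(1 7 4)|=|(1 10 13 4)(3 7 5)|=12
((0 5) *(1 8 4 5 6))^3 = (0 8)(1 5)(4 6) = [8, 5, 2, 3, 6, 1, 4, 7, 0]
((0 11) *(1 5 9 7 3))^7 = [11, 9, 2, 5, 4, 7, 6, 1, 8, 3, 10, 0] = (0 11)(1 9 3 5 7)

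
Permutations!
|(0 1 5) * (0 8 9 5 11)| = |(0 1 11)(5 8 9)| = 3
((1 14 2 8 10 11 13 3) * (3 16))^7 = [0, 16, 1, 13, 4, 5, 6, 7, 14, 9, 2, 8, 12, 10, 3, 15, 11] = (1 16 11 8 14 3 13 10 2)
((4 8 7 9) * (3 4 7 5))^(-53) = (3 5 8 4)(7 9) = [0, 1, 2, 5, 3, 8, 6, 9, 4, 7]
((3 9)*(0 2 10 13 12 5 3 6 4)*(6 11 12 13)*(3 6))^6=(13)(0 12 10 6 9)(2 5 3 4 11)=[12, 1, 5, 4, 11, 3, 9, 7, 8, 0, 6, 2, 10, 13]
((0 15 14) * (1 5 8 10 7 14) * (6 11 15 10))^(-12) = [0, 1, 2, 3, 4, 5, 6, 7, 8, 9, 10, 11, 12, 13, 14, 15] = (15)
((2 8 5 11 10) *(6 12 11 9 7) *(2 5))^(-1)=(2 8)(5 10 11 12 6 7 9)=[0, 1, 8, 3, 4, 10, 7, 9, 2, 5, 11, 12, 6]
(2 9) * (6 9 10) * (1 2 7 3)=(1 2 10 6 9 7 3)=[0, 2, 10, 1, 4, 5, 9, 3, 8, 7, 6]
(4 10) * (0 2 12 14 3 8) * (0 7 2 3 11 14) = (0 3 8 7 2 12)(4 10)(11 14) = [3, 1, 12, 8, 10, 5, 6, 2, 7, 9, 4, 14, 0, 13, 11]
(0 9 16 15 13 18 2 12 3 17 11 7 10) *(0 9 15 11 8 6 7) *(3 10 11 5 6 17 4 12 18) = (0 15 13 3 4 12 10 9 16 5 6 7 11)(2 18)(8 17) = [15, 1, 18, 4, 12, 6, 7, 11, 17, 16, 9, 0, 10, 3, 14, 13, 5, 8, 2]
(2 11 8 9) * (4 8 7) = [0, 1, 11, 3, 8, 5, 6, 4, 9, 2, 10, 7] = (2 11 7 4 8 9)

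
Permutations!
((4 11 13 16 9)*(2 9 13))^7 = (2 11 4 9)(13 16) = [0, 1, 11, 3, 9, 5, 6, 7, 8, 2, 10, 4, 12, 16, 14, 15, 13]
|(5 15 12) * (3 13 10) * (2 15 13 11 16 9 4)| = 11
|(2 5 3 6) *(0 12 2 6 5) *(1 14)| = |(0 12 2)(1 14)(3 5)| = 6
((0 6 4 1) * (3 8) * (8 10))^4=(3 10 8)=[0, 1, 2, 10, 4, 5, 6, 7, 3, 9, 8]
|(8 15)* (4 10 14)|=|(4 10 14)(8 15)|=6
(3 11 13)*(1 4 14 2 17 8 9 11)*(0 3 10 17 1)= (0 3)(1 4 14 2)(8 9 11 13 10 17)= [3, 4, 1, 0, 14, 5, 6, 7, 9, 11, 17, 13, 12, 10, 2, 15, 16, 8]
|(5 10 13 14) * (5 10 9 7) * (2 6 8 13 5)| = 9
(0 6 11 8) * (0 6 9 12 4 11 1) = (0 9 12 4 11 8 6 1) = [9, 0, 2, 3, 11, 5, 1, 7, 6, 12, 10, 8, 4]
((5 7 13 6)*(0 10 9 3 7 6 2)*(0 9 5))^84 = (2 13 7 3 9) = [0, 1, 13, 9, 4, 5, 6, 3, 8, 2, 10, 11, 12, 7]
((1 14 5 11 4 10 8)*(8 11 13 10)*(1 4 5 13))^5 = (1 5 11 10 13 14)(4 8) = [0, 5, 2, 3, 8, 11, 6, 7, 4, 9, 13, 10, 12, 14, 1]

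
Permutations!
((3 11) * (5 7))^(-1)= (3 11)(5 7)= [0, 1, 2, 11, 4, 7, 6, 5, 8, 9, 10, 3]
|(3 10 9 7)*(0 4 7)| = 6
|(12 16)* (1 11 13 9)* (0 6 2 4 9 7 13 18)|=8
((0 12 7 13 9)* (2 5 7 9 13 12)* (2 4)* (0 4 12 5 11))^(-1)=(13)(0 11 2 4 9 12)(5 7)=[11, 1, 4, 3, 9, 7, 6, 5, 8, 12, 10, 2, 0, 13]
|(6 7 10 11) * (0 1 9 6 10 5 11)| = 8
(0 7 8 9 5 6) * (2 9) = (0 7 8 2 9 5 6) = [7, 1, 9, 3, 4, 6, 0, 8, 2, 5]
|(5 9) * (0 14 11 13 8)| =|(0 14 11 13 8)(5 9)| =10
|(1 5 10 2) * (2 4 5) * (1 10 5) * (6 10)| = |(1 2 6 10 4)| = 5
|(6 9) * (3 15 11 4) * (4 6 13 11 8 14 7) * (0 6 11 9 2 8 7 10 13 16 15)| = |(0 6 2 8 14 10 13 9 16 15 7 4 3)| = 13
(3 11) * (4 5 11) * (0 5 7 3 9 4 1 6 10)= (0 5 11 9 4 7 3 1 6 10)= [5, 6, 2, 1, 7, 11, 10, 3, 8, 4, 0, 9]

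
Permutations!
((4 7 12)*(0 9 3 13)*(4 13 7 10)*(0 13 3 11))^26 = (13)(0 11 9)(3 12 7) = [11, 1, 2, 12, 4, 5, 6, 3, 8, 0, 10, 9, 7, 13]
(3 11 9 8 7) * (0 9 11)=(11)(0 9 8 7 3)=[9, 1, 2, 0, 4, 5, 6, 3, 7, 8, 10, 11]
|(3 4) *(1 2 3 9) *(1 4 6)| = 4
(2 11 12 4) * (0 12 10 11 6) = (0 12 4 2 6)(10 11) = [12, 1, 6, 3, 2, 5, 0, 7, 8, 9, 11, 10, 4]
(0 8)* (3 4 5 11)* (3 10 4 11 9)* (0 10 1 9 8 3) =(0 3 11 1 9)(4 5 8 10) =[3, 9, 2, 11, 5, 8, 6, 7, 10, 0, 4, 1]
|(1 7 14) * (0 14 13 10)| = |(0 14 1 7 13 10)| = 6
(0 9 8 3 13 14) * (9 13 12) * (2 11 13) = (0 2 11 13 14)(3 12 9 8) = [2, 1, 11, 12, 4, 5, 6, 7, 3, 8, 10, 13, 9, 14, 0]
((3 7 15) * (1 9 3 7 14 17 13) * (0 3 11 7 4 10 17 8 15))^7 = [17, 8, 2, 13, 7, 5, 6, 10, 9, 15, 0, 4, 12, 14, 1, 11, 16, 3] = (0 17 3 13 14 1 8 9 15 11 4 7 10)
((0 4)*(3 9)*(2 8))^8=(9)=[0, 1, 2, 3, 4, 5, 6, 7, 8, 9]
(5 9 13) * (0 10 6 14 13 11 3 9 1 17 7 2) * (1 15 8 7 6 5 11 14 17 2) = [10, 2, 0, 9, 4, 15, 17, 1, 7, 14, 5, 3, 12, 11, 13, 8, 16, 6] = (0 10 5 15 8 7 1 2)(3 9 14 13 11)(6 17)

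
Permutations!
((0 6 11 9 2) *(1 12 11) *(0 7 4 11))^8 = (12)(2 11 7 9 4) = [0, 1, 11, 3, 2, 5, 6, 9, 8, 4, 10, 7, 12]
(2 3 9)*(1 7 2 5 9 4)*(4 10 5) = (1 7 2 3 10 5 9 4) = [0, 7, 3, 10, 1, 9, 6, 2, 8, 4, 5]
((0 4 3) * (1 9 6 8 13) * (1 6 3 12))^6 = (13) = [0, 1, 2, 3, 4, 5, 6, 7, 8, 9, 10, 11, 12, 13]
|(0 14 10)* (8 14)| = |(0 8 14 10)| = 4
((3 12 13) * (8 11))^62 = (3 13 12) = [0, 1, 2, 13, 4, 5, 6, 7, 8, 9, 10, 11, 3, 12]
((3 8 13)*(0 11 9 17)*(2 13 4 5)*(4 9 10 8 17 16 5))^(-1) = [17, 1, 5, 13, 4, 16, 6, 7, 10, 8, 11, 0, 12, 2, 14, 15, 9, 3] = (0 17 3 13 2 5 16 9 8 10 11)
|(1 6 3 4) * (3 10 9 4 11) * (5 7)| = |(1 6 10 9 4)(3 11)(5 7)| = 10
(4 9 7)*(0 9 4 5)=(0 9 7 5)=[9, 1, 2, 3, 4, 0, 6, 5, 8, 7]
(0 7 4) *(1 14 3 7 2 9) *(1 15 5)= (0 2 9 15 5 1 14 3 7 4)= [2, 14, 9, 7, 0, 1, 6, 4, 8, 15, 10, 11, 12, 13, 3, 5]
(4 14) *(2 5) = (2 5)(4 14) = [0, 1, 5, 3, 14, 2, 6, 7, 8, 9, 10, 11, 12, 13, 4]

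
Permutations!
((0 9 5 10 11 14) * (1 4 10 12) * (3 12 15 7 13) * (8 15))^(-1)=[14, 12, 2, 13, 1, 9, 6, 15, 5, 0, 4, 10, 3, 7, 11, 8]=(0 14 11 10 4 1 12 3 13 7 15 8 5 9)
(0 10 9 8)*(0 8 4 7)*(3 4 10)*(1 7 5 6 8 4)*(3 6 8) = [6, 7, 2, 1, 5, 8, 3, 0, 4, 10, 9] = (0 6 3 1 7)(4 5 8)(9 10)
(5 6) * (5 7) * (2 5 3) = (2 5 6 7 3) = [0, 1, 5, 2, 4, 6, 7, 3]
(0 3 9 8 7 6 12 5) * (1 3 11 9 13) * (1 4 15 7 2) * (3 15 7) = [11, 15, 1, 13, 7, 0, 12, 6, 2, 8, 10, 9, 5, 4, 14, 3] = (0 11 9 8 2 1 15 3 13 4 7 6 12 5)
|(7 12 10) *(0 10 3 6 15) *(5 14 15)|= |(0 10 7 12 3 6 5 14 15)|= 9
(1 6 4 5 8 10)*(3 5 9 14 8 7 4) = (1 6 3 5 7 4 9 14 8 10) = [0, 6, 2, 5, 9, 7, 3, 4, 10, 14, 1, 11, 12, 13, 8]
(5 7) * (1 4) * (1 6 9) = (1 4 6 9)(5 7) = [0, 4, 2, 3, 6, 7, 9, 5, 8, 1]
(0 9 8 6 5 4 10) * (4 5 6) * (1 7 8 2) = (0 9 2 1 7 8 4 10) = [9, 7, 1, 3, 10, 5, 6, 8, 4, 2, 0]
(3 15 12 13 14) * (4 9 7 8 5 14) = (3 15 12 13 4 9 7 8 5 14) = [0, 1, 2, 15, 9, 14, 6, 8, 5, 7, 10, 11, 13, 4, 3, 12]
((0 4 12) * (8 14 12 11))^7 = (0 4 11 8 14 12) = [4, 1, 2, 3, 11, 5, 6, 7, 14, 9, 10, 8, 0, 13, 12]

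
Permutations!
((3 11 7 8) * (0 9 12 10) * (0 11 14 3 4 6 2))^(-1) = (0 2 6 4 8 7 11 10 12 9)(3 14) = [2, 1, 6, 14, 8, 5, 4, 11, 7, 0, 12, 10, 9, 13, 3]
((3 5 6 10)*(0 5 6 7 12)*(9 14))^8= (14)(3 10 6)= [0, 1, 2, 10, 4, 5, 3, 7, 8, 9, 6, 11, 12, 13, 14]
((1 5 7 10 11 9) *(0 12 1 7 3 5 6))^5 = (0 12 1 6)(3 5)(7 10 11 9) = [12, 6, 2, 5, 4, 3, 0, 10, 8, 7, 11, 9, 1]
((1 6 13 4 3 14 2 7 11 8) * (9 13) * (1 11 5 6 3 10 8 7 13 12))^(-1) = (1 12 9 6 5 7 11 8 10 4 13 2 14 3) = [0, 12, 14, 1, 13, 7, 5, 11, 10, 6, 4, 8, 9, 2, 3]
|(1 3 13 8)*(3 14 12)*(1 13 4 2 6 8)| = 9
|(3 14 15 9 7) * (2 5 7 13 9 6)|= |(2 5 7 3 14 15 6)(9 13)|= 14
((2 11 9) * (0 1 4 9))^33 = (0 9)(1 2)(4 11) = [9, 2, 1, 3, 11, 5, 6, 7, 8, 0, 10, 4]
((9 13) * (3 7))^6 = [0, 1, 2, 3, 4, 5, 6, 7, 8, 9, 10, 11, 12, 13] = (13)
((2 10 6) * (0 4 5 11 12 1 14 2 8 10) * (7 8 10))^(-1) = (0 2 14 1 12 11 5 4)(6 10)(7 8) = [2, 12, 14, 3, 0, 4, 10, 8, 7, 9, 6, 5, 11, 13, 1]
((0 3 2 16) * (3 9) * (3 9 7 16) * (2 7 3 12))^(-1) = [16, 1, 12, 0, 4, 5, 6, 3, 8, 9, 10, 11, 2, 13, 14, 15, 7] = (0 16 7 3)(2 12)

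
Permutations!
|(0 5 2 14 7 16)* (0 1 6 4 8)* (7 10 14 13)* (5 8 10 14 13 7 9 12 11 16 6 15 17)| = 14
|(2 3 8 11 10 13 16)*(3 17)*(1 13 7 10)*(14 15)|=8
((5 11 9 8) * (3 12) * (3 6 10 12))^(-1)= (5 8 9 11)(6 12 10)= [0, 1, 2, 3, 4, 8, 12, 7, 9, 11, 6, 5, 10]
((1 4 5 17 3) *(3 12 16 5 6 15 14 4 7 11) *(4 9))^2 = (1 11)(3 7)(4 15 9 6 14)(5 12)(16 17) = [0, 11, 2, 7, 15, 12, 14, 3, 8, 6, 10, 1, 5, 13, 4, 9, 17, 16]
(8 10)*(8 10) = (10) = [0, 1, 2, 3, 4, 5, 6, 7, 8, 9, 10]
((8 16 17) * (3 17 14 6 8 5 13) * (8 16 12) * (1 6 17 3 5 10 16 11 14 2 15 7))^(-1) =(1 7 15 2 16 10 17 14 11 6)(5 13)(8 12) =[0, 7, 16, 3, 4, 13, 1, 15, 12, 9, 17, 6, 8, 5, 11, 2, 10, 14]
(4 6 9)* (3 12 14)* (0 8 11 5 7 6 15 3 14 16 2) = (0 8 11 5 7 6 9 4 15 3 12 16 2) = [8, 1, 0, 12, 15, 7, 9, 6, 11, 4, 10, 5, 16, 13, 14, 3, 2]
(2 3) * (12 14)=(2 3)(12 14)=[0, 1, 3, 2, 4, 5, 6, 7, 8, 9, 10, 11, 14, 13, 12]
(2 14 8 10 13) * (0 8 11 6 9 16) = (0 8 10 13 2 14 11 6 9 16) = [8, 1, 14, 3, 4, 5, 9, 7, 10, 16, 13, 6, 12, 2, 11, 15, 0]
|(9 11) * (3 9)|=3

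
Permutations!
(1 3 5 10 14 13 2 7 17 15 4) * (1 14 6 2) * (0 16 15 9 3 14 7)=(0 16 15 4 7 17 9 3 5 10 6 2)(1 14 13)=[16, 14, 0, 5, 7, 10, 2, 17, 8, 3, 6, 11, 12, 1, 13, 4, 15, 9]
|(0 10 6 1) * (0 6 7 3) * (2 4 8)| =|(0 10 7 3)(1 6)(2 4 8)| =12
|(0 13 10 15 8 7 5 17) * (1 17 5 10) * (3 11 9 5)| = |(0 13 1 17)(3 11 9 5)(7 10 15 8)| = 4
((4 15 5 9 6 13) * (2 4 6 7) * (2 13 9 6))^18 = [0, 1, 15, 3, 5, 9, 7, 2, 8, 13, 10, 11, 12, 4, 14, 6] = (2 15 6 7)(4 5 9 13)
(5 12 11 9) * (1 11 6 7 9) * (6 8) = (1 11)(5 12 8 6 7 9) = [0, 11, 2, 3, 4, 12, 7, 9, 6, 5, 10, 1, 8]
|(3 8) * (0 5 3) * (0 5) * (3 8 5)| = 3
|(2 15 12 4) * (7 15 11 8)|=7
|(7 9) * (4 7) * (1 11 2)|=|(1 11 2)(4 7 9)|=3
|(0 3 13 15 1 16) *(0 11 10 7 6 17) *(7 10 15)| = 12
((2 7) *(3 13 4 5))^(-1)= (2 7)(3 5 4 13)= [0, 1, 7, 5, 13, 4, 6, 2, 8, 9, 10, 11, 12, 3]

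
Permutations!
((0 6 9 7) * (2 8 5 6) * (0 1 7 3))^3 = (0 5 3 8 9 2 6)(1 7) = [5, 7, 6, 8, 4, 3, 0, 1, 9, 2]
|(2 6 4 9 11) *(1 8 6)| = 7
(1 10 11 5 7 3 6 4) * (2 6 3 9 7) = [0, 10, 6, 3, 1, 2, 4, 9, 8, 7, 11, 5] = (1 10 11 5 2 6 4)(7 9)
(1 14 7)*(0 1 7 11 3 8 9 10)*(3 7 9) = (0 1 14 11 7 9 10)(3 8) = [1, 14, 2, 8, 4, 5, 6, 9, 3, 10, 0, 7, 12, 13, 11]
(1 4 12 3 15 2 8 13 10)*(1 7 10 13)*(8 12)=(1 4 8)(2 12 3 15)(7 10)=[0, 4, 12, 15, 8, 5, 6, 10, 1, 9, 7, 11, 3, 13, 14, 2]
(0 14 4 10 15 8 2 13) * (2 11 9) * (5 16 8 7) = (0 14 4 10 15 7 5 16 8 11 9 2 13) = [14, 1, 13, 3, 10, 16, 6, 5, 11, 2, 15, 9, 12, 0, 4, 7, 8]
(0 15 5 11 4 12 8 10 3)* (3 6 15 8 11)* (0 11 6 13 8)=(3 11 4 12 6 15 5)(8 10 13)=[0, 1, 2, 11, 12, 3, 15, 7, 10, 9, 13, 4, 6, 8, 14, 5]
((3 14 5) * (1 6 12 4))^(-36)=(14)=[0, 1, 2, 3, 4, 5, 6, 7, 8, 9, 10, 11, 12, 13, 14]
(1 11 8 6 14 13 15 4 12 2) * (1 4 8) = (1 11)(2 4 12)(6 14 13 15 8) = [0, 11, 4, 3, 12, 5, 14, 7, 6, 9, 10, 1, 2, 15, 13, 8]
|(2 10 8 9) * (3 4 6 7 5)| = |(2 10 8 9)(3 4 6 7 5)| = 20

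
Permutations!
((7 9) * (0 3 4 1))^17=(0 3 4 1)(7 9)=[3, 0, 2, 4, 1, 5, 6, 9, 8, 7]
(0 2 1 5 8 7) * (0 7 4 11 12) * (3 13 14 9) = (0 2 1 5 8 4 11 12)(3 13 14 9) = [2, 5, 1, 13, 11, 8, 6, 7, 4, 3, 10, 12, 0, 14, 9]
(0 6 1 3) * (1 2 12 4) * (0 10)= (0 6 2 12 4 1 3 10)= [6, 3, 12, 10, 1, 5, 2, 7, 8, 9, 0, 11, 4]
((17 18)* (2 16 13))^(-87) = [0, 1, 2, 3, 4, 5, 6, 7, 8, 9, 10, 11, 12, 13, 14, 15, 16, 18, 17] = (17 18)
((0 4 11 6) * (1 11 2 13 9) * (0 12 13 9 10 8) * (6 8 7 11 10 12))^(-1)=[8, 9, 4, 3, 0, 5, 6, 10, 11, 2, 1, 7, 13, 12]=(0 8 11 7 10 1 9 2 4)(12 13)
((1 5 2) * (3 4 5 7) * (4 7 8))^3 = (1 5 8 2 4)(3 7) = [0, 5, 4, 7, 1, 8, 6, 3, 2]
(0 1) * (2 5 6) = [1, 0, 5, 3, 4, 6, 2] = (0 1)(2 5 6)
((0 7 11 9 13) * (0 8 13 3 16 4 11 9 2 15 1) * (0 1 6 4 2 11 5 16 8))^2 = (0 9 8)(2 6 5)(3 13 7)(4 16 15) = [9, 1, 6, 13, 16, 2, 5, 3, 0, 8, 10, 11, 12, 7, 14, 4, 15]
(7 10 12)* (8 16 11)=(7 10 12)(8 16 11)=[0, 1, 2, 3, 4, 5, 6, 10, 16, 9, 12, 8, 7, 13, 14, 15, 11]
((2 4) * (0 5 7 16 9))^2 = (0 7 9 5 16) = [7, 1, 2, 3, 4, 16, 6, 9, 8, 5, 10, 11, 12, 13, 14, 15, 0]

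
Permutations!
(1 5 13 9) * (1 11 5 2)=(1 2)(5 13 9 11)=[0, 2, 1, 3, 4, 13, 6, 7, 8, 11, 10, 5, 12, 9]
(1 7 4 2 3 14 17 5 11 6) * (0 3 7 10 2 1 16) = (0 3 14 17 5 11 6 16)(1 10 2 7 4) = [3, 10, 7, 14, 1, 11, 16, 4, 8, 9, 2, 6, 12, 13, 17, 15, 0, 5]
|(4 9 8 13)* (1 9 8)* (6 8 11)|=10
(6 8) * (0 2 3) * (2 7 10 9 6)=(0 7 10 9 6 8 2 3)=[7, 1, 3, 0, 4, 5, 8, 10, 2, 6, 9]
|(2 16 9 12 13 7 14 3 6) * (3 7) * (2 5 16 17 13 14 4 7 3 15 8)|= 70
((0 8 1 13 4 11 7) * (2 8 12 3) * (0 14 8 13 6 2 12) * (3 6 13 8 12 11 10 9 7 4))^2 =(1 3 4 9 14 6 8 13 11 10 7 12 2) =[0, 3, 1, 4, 9, 5, 8, 12, 13, 14, 7, 10, 2, 11, 6]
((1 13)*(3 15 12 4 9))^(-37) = (1 13)(3 4 15 9 12) = [0, 13, 2, 4, 15, 5, 6, 7, 8, 12, 10, 11, 3, 1, 14, 9]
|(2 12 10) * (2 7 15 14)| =6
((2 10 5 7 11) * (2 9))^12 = [0, 1, 2, 3, 4, 5, 6, 7, 8, 9, 10, 11] = (11)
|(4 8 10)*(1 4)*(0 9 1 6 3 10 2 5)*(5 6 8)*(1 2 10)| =8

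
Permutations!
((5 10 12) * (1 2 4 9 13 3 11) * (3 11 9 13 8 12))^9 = (1 11 13 4 2)(3 12)(5 9)(8 10) = [0, 11, 1, 12, 2, 9, 6, 7, 10, 5, 8, 13, 3, 4]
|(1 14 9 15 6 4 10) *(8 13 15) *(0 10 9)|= |(0 10 1 14)(4 9 8 13 15 6)|= 12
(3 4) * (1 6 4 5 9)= (1 6 4 3 5 9)= [0, 6, 2, 5, 3, 9, 4, 7, 8, 1]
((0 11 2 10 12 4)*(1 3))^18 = [0, 1, 2, 3, 4, 5, 6, 7, 8, 9, 10, 11, 12] = (12)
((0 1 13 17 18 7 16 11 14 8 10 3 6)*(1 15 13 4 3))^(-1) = (0 6 3 4 1 10 8 14 11 16 7 18 17 13 15) = [6, 10, 2, 4, 1, 5, 3, 18, 14, 9, 8, 16, 12, 15, 11, 0, 7, 13, 17]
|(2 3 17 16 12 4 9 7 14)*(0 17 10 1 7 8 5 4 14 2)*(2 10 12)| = |(0 17 16 2 3 12 14)(1 7 10)(4 9 8 5)| = 84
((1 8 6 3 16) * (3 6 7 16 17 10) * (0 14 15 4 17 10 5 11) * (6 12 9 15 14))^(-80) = (0 6 12 9 15 4 17 5 11) = [6, 1, 2, 3, 17, 11, 12, 7, 8, 15, 10, 0, 9, 13, 14, 4, 16, 5]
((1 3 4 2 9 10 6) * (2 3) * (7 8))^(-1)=(1 6 10 9 2)(3 4)(7 8)=[0, 6, 1, 4, 3, 5, 10, 8, 7, 2, 9]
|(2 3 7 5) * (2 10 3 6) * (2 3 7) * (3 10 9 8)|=|(2 6 10 7 5 9 8 3)|=8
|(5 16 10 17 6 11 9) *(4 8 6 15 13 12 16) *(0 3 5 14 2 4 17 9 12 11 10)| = |(0 3 5 17 15 13 11 12 16)(2 4 8 6 10 9 14)| = 63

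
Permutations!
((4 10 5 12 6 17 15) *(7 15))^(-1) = (4 15 7 17 6 12 5 10) = [0, 1, 2, 3, 15, 10, 12, 17, 8, 9, 4, 11, 5, 13, 14, 7, 16, 6]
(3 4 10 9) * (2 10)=(2 10 9 3 4)=[0, 1, 10, 4, 2, 5, 6, 7, 8, 3, 9]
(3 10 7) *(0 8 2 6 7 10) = (10)(0 8 2 6 7 3) = [8, 1, 6, 0, 4, 5, 7, 3, 2, 9, 10]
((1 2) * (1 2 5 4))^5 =(1 4 5) =[0, 4, 2, 3, 5, 1]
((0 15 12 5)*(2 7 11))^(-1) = (0 5 12 15)(2 11 7) = [5, 1, 11, 3, 4, 12, 6, 2, 8, 9, 10, 7, 15, 13, 14, 0]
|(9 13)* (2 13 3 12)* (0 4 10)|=|(0 4 10)(2 13 9 3 12)|=15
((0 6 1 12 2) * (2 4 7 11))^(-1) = (0 2 11 7 4 12 1 6) = [2, 6, 11, 3, 12, 5, 0, 4, 8, 9, 10, 7, 1]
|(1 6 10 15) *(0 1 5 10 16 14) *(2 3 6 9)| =24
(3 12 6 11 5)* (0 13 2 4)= (0 13 2 4)(3 12 6 11 5)= [13, 1, 4, 12, 0, 3, 11, 7, 8, 9, 10, 5, 6, 2]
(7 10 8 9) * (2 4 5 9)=[0, 1, 4, 3, 5, 9, 6, 10, 2, 7, 8]=(2 4 5 9 7 10 8)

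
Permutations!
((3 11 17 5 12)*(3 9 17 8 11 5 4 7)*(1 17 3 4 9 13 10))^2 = [0, 9, 2, 12, 4, 13, 6, 7, 8, 5, 17, 11, 10, 1, 14, 15, 16, 3] = (1 9 5 13)(3 12 10 17)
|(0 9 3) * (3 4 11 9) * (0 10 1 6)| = 15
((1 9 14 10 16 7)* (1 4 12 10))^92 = [0, 14, 2, 3, 10, 5, 6, 12, 8, 1, 7, 11, 16, 13, 9, 15, 4] = (1 14 9)(4 10 7 12 16)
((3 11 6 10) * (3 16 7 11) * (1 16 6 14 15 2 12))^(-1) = (1 12 2 15 14 11 7 16)(6 10) = [0, 12, 15, 3, 4, 5, 10, 16, 8, 9, 6, 7, 2, 13, 11, 14, 1]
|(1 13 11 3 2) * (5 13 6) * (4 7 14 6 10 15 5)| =|(1 10 15 5 13 11 3 2)(4 7 14 6)| =8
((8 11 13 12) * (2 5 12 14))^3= [0, 1, 8, 3, 4, 11, 6, 7, 14, 9, 10, 2, 13, 5, 12]= (2 8 14 12 13 5 11)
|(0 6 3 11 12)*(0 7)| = 6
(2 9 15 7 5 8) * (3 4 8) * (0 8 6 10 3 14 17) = (0 8 2 9 15 7 5 14 17)(3 4 6 10) = [8, 1, 9, 4, 6, 14, 10, 5, 2, 15, 3, 11, 12, 13, 17, 7, 16, 0]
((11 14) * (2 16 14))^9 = (2 16 14 11) = [0, 1, 16, 3, 4, 5, 6, 7, 8, 9, 10, 2, 12, 13, 11, 15, 14]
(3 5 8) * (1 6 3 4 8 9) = [0, 6, 2, 5, 8, 9, 3, 7, 4, 1] = (1 6 3 5 9)(4 8)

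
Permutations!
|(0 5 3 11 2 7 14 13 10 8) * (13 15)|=|(0 5 3 11 2 7 14 15 13 10 8)|=11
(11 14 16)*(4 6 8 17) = (4 6 8 17)(11 14 16) = [0, 1, 2, 3, 6, 5, 8, 7, 17, 9, 10, 14, 12, 13, 16, 15, 11, 4]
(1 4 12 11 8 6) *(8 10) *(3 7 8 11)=(1 4 12 3 7 8 6)(10 11)=[0, 4, 2, 7, 12, 5, 1, 8, 6, 9, 11, 10, 3]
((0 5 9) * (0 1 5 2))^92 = (1 9 5) = [0, 9, 2, 3, 4, 1, 6, 7, 8, 5]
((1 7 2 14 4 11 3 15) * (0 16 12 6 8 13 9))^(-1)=[9, 15, 7, 11, 14, 5, 12, 1, 6, 13, 10, 4, 16, 8, 2, 3, 0]=(0 9 13 8 6 12 16)(1 15 3 11 4 14 2 7)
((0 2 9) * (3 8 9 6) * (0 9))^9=(9)(0 8 3 6 2)=[8, 1, 0, 6, 4, 5, 2, 7, 3, 9]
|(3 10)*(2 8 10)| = 4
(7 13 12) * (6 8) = (6 8)(7 13 12) = [0, 1, 2, 3, 4, 5, 8, 13, 6, 9, 10, 11, 7, 12]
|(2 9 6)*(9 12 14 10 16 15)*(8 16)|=9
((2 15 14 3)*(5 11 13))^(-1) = (2 3 14 15)(5 13 11) = [0, 1, 3, 14, 4, 13, 6, 7, 8, 9, 10, 5, 12, 11, 15, 2]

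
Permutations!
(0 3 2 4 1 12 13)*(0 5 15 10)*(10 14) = (0 3 2 4 1 12 13 5 15 14 10) = [3, 12, 4, 2, 1, 15, 6, 7, 8, 9, 0, 11, 13, 5, 10, 14]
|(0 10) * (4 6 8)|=6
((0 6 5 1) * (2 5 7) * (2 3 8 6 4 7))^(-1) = (0 1 5 2 6 8 3 7 4) = [1, 5, 6, 7, 0, 2, 8, 4, 3]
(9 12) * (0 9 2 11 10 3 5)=(0 9 12 2 11 10 3 5)=[9, 1, 11, 5, 4, 0, 6, 7, 8, 12, 3, 10, 2]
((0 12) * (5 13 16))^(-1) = (0 12)(5 16 13) = [12, 1, 2, 3, 4, 16, 6, 7, 8, 9, 10, 11, 0, 5, 14, 15, 13]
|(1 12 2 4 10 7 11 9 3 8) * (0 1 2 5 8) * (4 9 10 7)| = 8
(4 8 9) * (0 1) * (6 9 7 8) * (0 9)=(0 1 9 4 6)(7 8)=[1, 9, 2, 3, 6, 5, 0, 8, 7, 4]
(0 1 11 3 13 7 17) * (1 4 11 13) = (0 4 11 3 1 13 7 17) = [4, 13, 2, 1, 11, 5, 6, 17, 8, 9, 10, 3, 12, 7, 14, 15, 16, 0]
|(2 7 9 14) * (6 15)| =4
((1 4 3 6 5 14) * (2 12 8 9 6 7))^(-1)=[0, 14, 7, 4, 1, 6, 9, 3, 12, 8, 10, 11, 2, 13, 5]=(1 14 5 6 9 8 12 2 7 3 4)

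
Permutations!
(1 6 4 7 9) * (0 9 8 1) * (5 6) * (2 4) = (0 9)(1 5 6 2 4 7 8) = [9, 5, 4, 3, 7, 6, 2, 8, 1, 0]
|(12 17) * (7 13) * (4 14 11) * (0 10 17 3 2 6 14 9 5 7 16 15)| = |(0 10 17 12 3 2 6 14 11 4 9 5 7 13 16 15)| = 16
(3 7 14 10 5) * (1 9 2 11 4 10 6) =(1 9 2 11 4 10 5 3 7 14 6) =[0, 9, 11, 7, 10, 3, 1, 14, 8, 2, 5, 4, 12, 13, 6]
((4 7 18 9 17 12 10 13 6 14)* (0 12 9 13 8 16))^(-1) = (0 16 8 10 12)(4 14 6 13 18 7)(9 17) = [16, 1, 2, 3, 14, 5, 13, 4, 10, 17, 12, 11, 0, 18, 6, 15, 8, 9, 7]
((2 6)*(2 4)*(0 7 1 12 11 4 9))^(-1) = (0 9 6 2 4 11 12 1 7) = [9, 7, 4, 3, 11, 5, 2, 0, 8, 6, 10, 12, 1]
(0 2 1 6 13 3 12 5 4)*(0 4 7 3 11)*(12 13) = (0 2 1 6 12 5 7 3 13 11) = [2, 6, 1, 13, 4, 7, 12, 3, 8, 9, 10, 0, 5, 11]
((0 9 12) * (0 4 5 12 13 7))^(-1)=(0 7 13 9)(4 12 5)=[7, 1, 2, 3, 12, 4, 6, 13, 8, 0, 10, 11, 5, 9]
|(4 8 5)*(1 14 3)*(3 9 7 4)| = |(1 14 9 7 4 8 5 3)| = 8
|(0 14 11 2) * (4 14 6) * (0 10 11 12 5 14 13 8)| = |(0 6 4 13 8)(2 10 11)(5 14 12)| = 15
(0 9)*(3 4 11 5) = (0 9)(3 4 11 5) = [9, 1, 2, 4, 11, 3, 6, 7, 8, 0, 10, 5]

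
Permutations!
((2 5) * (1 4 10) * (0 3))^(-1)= (0 3)(1 10 4)(2 5)= [3, 10, 5, 0, 1, 2, 6, 7, 8, 9, 4]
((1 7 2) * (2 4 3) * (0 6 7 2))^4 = (0 3 4 7 6) = [3, 1, 2, 4, 7, 5, 0, 6]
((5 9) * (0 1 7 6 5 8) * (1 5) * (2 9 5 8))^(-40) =(9)(1 6 7) =[0, 6, 2, 3, 4, 5, 7, 1, 8, 9]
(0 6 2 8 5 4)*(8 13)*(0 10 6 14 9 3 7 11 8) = (0 14 9 3 7 11 8 5 4 10 6 2 13) = [14, 1, 13, 7, 10, 4, 2, 11, 5, 3, 6, 8, 12, 0, 9]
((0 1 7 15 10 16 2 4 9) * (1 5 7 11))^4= [10, 1, 5, 3, 7, 16, 6, 2, 8, 15, 9, 11, 12, 13, 14, 4, 0]= (0 10 9 15 4 7 2 5 16)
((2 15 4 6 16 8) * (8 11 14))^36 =(2 16)(4 14)(6 8)(11 15) =[0, 1, 16, 3, 14, 5, 8, 7, 6, 9, 10, 15, 12, 13, 4, 11, 2]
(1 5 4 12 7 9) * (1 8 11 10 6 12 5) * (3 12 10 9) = [0, 1, 2, 12, 5, 4, 10, 3, 11, 8, 6, 9, 7] = (3 12 7)(4 5)(6 10)(8 11 9)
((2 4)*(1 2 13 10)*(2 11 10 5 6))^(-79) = (1 10 11)(2 4 13 5 6) = [0, 10, 4, 3, 13, 6, 2, 7, 8, 9, 11, 1, 12, 5]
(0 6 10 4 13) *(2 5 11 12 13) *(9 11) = (0 6 10 4 2 5 9 11 12 13) = [6, 1, 5, 3, 2, 9, 10, 7, 8, 11, 4, 12, 13, 0]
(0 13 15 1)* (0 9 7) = (0 13 15 1 9 7) = [13, 9, 2, 3, 4, 5, 6, 0, 8, 7, 10, 11, 12, 15, 14, 1]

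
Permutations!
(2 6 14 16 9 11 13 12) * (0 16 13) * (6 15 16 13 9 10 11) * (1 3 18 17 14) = [13, 3, 15, 18, 4, 5, 1, 7, 8, 6, 11, 0, 2, 12, 9, 16, 10, 14, 17] = (0 13 12 2 15 16 10 11)(1 3 18 17 14 9 6)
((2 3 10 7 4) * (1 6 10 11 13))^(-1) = [0, 13, 4, 2, 7, 5, 1, 10, 8, 9, 6, 3, 12, 11] = (1 13 11 3 2 4 7 10 6)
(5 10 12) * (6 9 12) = (5 10 6 9 12) = [0, 1, 2, 3, 4, 10, 9, 7, 8, 12, 6, 11, 5]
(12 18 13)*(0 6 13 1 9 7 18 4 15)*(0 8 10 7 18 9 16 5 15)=(0 6 13 12 4)(1 16 5 15 8 10 7 9 18)=[6, 16, 2, 3, 0, 15, 13, 9, 10, 18, 7, 11, 4, 12, 14, 8, 5, 17, 1]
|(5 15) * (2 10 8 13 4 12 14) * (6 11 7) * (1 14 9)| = 18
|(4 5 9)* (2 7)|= |(2 7)(4 5 9)|= 6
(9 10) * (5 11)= (5 11)(9 10)= [0, 1, 2, 3, 4, 11, 6, 7, 8, 10, 9, 5]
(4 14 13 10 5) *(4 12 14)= (5 12 14 13 10)= [0, 1, 2, 3, 4, 12, 6, 7, 8, 9, 5, 11, 14, 10, 13]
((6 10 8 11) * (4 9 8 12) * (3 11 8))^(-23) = [0, 1, 2, 4, 10, 5, 3, 7, 8, 12, 11, 9, 6] = (3 4 10 11 9 12 6)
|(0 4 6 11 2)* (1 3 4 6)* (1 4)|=|(0 6 11 2)(1 3)|=4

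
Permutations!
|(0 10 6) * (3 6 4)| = |(0 10 4 3 6)| = 5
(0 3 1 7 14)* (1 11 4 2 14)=(0 3 11 4 2 14)(1 7)=[3, 7, 14, 11, 2, 5, 6, 1, 8, 9, 10, 4, 12, 13, 0]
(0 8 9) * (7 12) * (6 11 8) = (0 6 11 8 9)(7 12) = [6, 1, 2, 3, 4, 5, 11, 12, 9, 0, 10, 8, 7]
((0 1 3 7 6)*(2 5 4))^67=(0 3 6 1 7)(2 5 4)=[3, 7, 5, 6, 2, 4, 1, 0]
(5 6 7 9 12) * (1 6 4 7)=(1 6)(4 7 9 12 5)=[0, 6, 2, 3, 7, 4, 1, 9, 8, 12, 10, 11, 5]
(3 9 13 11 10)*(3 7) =(3 9 13 11 10 7) =[0, 1, 2, 9, 4, 5, 6, 3, 8, 13, 7, 10, 12, 11]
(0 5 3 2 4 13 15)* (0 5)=(2 4 13 15 5 3)=[0, 1, 4, 2, 13, 3, 6, 7, 8, 9, 10, 11, 12, 15, 14, 5]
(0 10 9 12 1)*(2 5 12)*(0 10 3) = [3, 10, 5, 0, 4, 12, 6, 7, 8, 2, 9, 11, 1] = (0 3)(1 10 9 2 5 12)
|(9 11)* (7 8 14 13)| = 4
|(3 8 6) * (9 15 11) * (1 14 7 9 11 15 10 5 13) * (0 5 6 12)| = |(15)(0 5 13 1 14 7 9 10 6 3 8 12)| = 12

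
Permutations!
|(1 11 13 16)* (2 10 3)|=12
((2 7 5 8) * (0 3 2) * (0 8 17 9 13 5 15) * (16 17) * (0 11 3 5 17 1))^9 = (17)(0 5 16 1)(2 3 11 15 7) = [5, 0, 3, 11, 4, 16, 6, 2, 8, 9, 10, 15, 12, 13, 14, 7, 1, 17]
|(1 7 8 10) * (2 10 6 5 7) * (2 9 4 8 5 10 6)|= 14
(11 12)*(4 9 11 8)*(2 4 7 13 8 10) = (2 4 9 11 12 10)(7 13 8) = [0, 1, 4, 3, 9, 5, 6, 13, 7, 11, 2, 12, 10, 8]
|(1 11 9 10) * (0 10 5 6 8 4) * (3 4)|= 10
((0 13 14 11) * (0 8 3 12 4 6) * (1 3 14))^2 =[1, 12, 2, 4, 0, 5, 13, 7, 11, 9, 10, 14, 6, 3, 8] =(0 1 12 6 13 3 4)(8 11 14)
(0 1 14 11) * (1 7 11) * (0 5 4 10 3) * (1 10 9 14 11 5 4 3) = [7, 11, 2, 0, 9, 3, 6, 5, 8, 14, 1, 4, 12, 13, 10] = (0 7 5 3)(1 11 4 9 14 10)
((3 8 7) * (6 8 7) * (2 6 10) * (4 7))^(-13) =(2 10 8 6)(3 7 4) =[0, 1, 10, 7, 3, 5, 2, 4, 6, 9, 8]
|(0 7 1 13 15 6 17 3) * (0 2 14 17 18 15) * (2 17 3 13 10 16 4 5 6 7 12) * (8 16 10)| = |(0 12 2 14 3 17 13)(1 8 16 4 5 6 18 15 7)| = 63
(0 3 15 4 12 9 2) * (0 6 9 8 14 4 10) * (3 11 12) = (0 11 12 8 14 4 3 15 10)(2 6 9) = [11, 1, 6, 15, 3, 5, 9, 7, 14, 2, 0, 12, 8, 13, 4, 10]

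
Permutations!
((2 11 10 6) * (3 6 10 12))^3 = [0, 1, 3, 11, 4, 5, 12, 7, 8, 9, 10, 6, 2] = (2 3 11 6 12)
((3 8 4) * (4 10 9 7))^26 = (3 10 7)(4 8 9) = [0, 1, 2, 10, 8, 5, 6, 3, 9, 4, 7]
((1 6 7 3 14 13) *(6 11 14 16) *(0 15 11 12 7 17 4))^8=(0 3 14 17 12 15 16 13 4 7 11 6 1)=[3, 0, 2, 14, 7, 5, 1, 11, 8, 9, 10, 6, 15, 4, 17, 16, 13, 12]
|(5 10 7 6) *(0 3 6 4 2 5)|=15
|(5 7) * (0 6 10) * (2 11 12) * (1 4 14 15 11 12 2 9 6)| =22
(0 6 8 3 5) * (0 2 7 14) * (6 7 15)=(0 7 14)(2 15 6 8 3 5)=[7, 1, 15, 5, 4, 2, 8, 14, 3, 9, 10, 11, 12, 13, 0, 6]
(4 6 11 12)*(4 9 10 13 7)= (4 6 11 12 9 10 13 7)= [0, 1, 2, 3, 6, 5, 11, 4, 8, 10, 13, 12, 9, 7]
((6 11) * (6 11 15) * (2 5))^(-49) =(2 5)(6 15) =[0, 1, 5, 3, 4, 2, 15, 7, 8, 9, 10, 11, 12, 13, 14, 6]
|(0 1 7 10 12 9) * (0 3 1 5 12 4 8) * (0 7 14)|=28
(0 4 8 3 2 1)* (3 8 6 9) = [4, 0, 1, 2, 6, 5, 9, 7, 8, 3] = (0 4 6 9 3 2 1)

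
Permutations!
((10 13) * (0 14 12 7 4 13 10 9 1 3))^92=(0 12 4 9 3 14 7 13 1)=[12, 0, 2, 14, 9, 5, 6, 13, 8, 3, 10, 11, 4, 1, 7]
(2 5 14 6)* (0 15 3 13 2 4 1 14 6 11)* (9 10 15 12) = (0 12 9 10 15 3 13 2 5 6 4 1 14 11) = [12, 14, 5, 13, 1, 6, 4, 7, 8, 10, 15, 0, 9, 2, 11, 3]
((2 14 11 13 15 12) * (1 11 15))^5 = (1 13 11)(2 14 15 12) = [0, 13, 14, 3, 4, 5, 6, 7, 8, 9, 10, 1, 2, 11, 15, 12]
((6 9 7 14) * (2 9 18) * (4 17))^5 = (2 18 6 14 7 9)(4 17) = [0, 1, 18, 3, 17, 5, 14, 9, 8, 2, 10, 11, 12, 13, 7, 15, 16, 4, 6]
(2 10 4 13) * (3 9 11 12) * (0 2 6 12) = (0 2 10 4 13 6 12 3 9 11) = [2, 1, 10, 9, 13, 5, 12, 7, 8, 11, 4, 0, 3, 6]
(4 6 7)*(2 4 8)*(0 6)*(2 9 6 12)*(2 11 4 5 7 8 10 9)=(0 12 11 4)(2 5 7 10 9 6 8)=[12, 1, 5, 3, 0, 7, 8, 10, 2, 6, 9, 4, 11]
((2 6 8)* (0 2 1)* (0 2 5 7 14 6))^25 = (0 5 7 14 6 8 1 2) = [5, 2, 0, 3, 4, 7, 8, 14, 1, 9, 10, 11, 12, 13, 6]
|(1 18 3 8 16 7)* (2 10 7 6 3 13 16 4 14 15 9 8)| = 45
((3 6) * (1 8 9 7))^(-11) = (1 8 9 7)(3 6) = [0, 8, 2, 6, 4, 5, 3, 1, 9, 7]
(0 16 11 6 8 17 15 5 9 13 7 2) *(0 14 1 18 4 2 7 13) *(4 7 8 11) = [16, 18, 14, 3, 2, 9, 11, 8, 17, 0, 10, 6, 12, 13, 1, 5, 4, 15, 7] = (0 16 4 2 14 1 18 7 8 17 15 5 9)(6 11)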